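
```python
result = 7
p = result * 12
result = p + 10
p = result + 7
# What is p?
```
Trace:
  result=7
  result=7, p=84
  result=94, p=84
  result=94, p=101

Final answer: 101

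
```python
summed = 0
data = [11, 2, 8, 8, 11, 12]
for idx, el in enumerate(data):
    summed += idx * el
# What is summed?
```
Trace:
  summed=0
  summed=0, idx=0, el=11
  summed=2, idx=1, el=2
  summed=18, idx=2, el=8
  summed=42, idx=3, el=8
  summed=86, idx=4, el=11
  summed=146, idx=5, el=12

Final answer: 146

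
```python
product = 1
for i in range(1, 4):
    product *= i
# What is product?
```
Trace:
  product=1
  product=1, i=1
  product=2, i=2
  product=6, i=3

Final answer: 6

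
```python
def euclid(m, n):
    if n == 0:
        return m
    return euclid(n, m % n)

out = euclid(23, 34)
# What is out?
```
Call trace:
euclid(m=23, n=34)
  euclid(m=34, n=23)
    euclid(m=23, n=11)
      euclid(m=11, n=1)
        euclid(m=1, n=0)
        -> return 1
      -> return 1
    -> return 1
  -> return 1
-> return 1

Final answer: 1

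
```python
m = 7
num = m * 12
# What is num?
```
Trace:
  m=7
  m=7, num=84

Final answer: 84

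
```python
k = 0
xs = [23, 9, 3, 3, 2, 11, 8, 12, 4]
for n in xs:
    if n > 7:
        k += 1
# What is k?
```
Trace:
  k=0
  k=1, n=23
  k=2, n=9
  k=2, n=3
  k=2, n=3
  k=2, n=2
  k=3, n=11
  k=4, n=8
  k=5, n=12
  k=5, n=4

Final answer: 5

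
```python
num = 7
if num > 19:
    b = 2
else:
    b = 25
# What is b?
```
Trace:
  num=7
  num=7, b=25

Final answer: 25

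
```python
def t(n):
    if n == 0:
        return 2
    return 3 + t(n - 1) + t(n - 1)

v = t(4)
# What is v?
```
Call trace (a repeated sub-call is expanded the first time; later identical calls just restate its return value):
t(n=4)
  t(n=3)
    t(n=2)
      t(n=1)
        t(n=0)
        -> return 2
        t(n=0)
        -> return 2
      -> return 7
      t(n=1) -> return 7  (same call as traced above)
    -> return 17
    t(n=2) -> return 17  (same call as traced above)
  -> return 37
  t(n=3) -> return 37  (same call as traced above)
-> return 77

Final answer: 77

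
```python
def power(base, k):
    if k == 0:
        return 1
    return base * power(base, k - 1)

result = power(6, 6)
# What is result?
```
Call trace:
power(base=6, k=6)
  power(base=6, k=5)
    power(base=6, k=4)
      power(base=6, k=3)
        power(base=6, k=2)
          power(base=6, k=1)
            power(base=6, k=0)
            -> return 1
          -> return 6
        -> return 36
      -> return 216
    -> return 1296
  -> return 7776
-> return 46656

Final answer: 46656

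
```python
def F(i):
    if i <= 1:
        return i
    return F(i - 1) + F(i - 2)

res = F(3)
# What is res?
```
Call trace:
F(i=3)
  F(i=2)
    F(i=1)
    -> return 1
    F(i=0)
    -> return 0
  -> return 1
  F(i=1)
  -> return 1
-> return 2

Final answer: 2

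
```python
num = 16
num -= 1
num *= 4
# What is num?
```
Trace:
  num=16
  num=15
  num=60

Final answer: 60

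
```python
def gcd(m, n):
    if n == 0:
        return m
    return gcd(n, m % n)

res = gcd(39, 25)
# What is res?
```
Call trace:
gcd(m=39, n=25)
  gcd(m=25, n=14)
    gcd(m=14, n=11)
      gcd(m=11, n=3)
        gcd(m=3, n=2)
          gcd(m=2, n=1)
            gcd(m=1, n=0)
            -> return 1
          -> return 1
        -> return 1
      -> return 1
    -> return 1
  -> return 1
-> return 1

Final answer: 1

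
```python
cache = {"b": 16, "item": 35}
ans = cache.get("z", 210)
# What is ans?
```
Trace:
  cache={'b': 16, 'item': 35}
  cache={'b': 16, 'item': 35}, ans=210

Final answer: 210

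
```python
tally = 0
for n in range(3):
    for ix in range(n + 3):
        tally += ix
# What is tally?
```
Trace:
  tally=0
  tally=0, n=0, ix=0
  tally=1, n=0, ix=1
  tally=3, n=0, ix=2
  tally=3, n=1, ix=0
  tally=4, n=1, ix=1
  tally=6, n=1, ix=2
  tally=9, n=1, ix=3
  tally=9, n=2, ix=0
  tally=10, n=2, ix=1
  tally=12, n=2, ix=2
  tally=15, n=2, ix=3
  tally=19, n=2, ix=4

Final answer: 19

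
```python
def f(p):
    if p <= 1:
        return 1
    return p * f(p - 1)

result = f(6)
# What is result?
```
Call trace:
f(p=6)
  f(p=5)
    f(p=4)
      f(p=3)
        f(p=2)
          f(p=1)
          -> return 1
        -> return 2
      -> return 6
    -> return 24
  -> return 120
-> return 720

Final answer: 720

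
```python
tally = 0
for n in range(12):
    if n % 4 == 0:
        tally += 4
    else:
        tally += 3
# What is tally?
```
Trace:
  tally=0
  tally=4, n=0
  tally=7, n=1
  tally=10, n=2
  tally=13, n=3
  tally=17, n=4
  tally=20, n=5
  tally=23, n=6
  tally=26, n=7
  tally=30, n=8
  tally=33, n=9
  tally=36, n=10
  tally=39, n=11

Final answer: 39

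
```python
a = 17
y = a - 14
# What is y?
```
Trace:
  a=17
  a=17, y=3

Final answer: 3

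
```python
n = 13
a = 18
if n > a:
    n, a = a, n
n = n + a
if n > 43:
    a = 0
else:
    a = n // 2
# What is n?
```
Trace:
  n=13
  n=13, a=18
  n=13, a=18
  n=31, a=18
  n=31, a=15

Final answer: 31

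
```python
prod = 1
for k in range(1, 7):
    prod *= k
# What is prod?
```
Trace:
  prod=1
  prod=1, k=1
  prod=2, k=2
  prod=6, k=3
  prod=24, k=4
  prod=120, k=5
  prod=720, k=6

Final answer: 720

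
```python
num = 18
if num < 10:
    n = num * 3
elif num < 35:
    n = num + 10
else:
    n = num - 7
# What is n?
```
Trace:
  num=18
  num=18, n=28

Final answer: 28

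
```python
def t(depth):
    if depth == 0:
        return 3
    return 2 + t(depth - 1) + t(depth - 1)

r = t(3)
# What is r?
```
Call trace (a repeated sub-call is expanded the first time; later identical calls just restate its return value):
t(depth=3)
  t(depth=2)
    t(depth=1)
      t(depth=0)
      -> return 3
      t(depth=0)
      -> return 3
    -> return 8
    t(depth=1) -> return 8  (same call as traced above)
  -> return 18
  t(depth=2) -> return 18  (same call as traced above)
-> return 38

Final answer: 38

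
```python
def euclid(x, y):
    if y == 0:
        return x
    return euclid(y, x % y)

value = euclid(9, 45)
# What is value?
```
Call trace:
euclid(x=9, y=45)
  euclid(x=45, y=9)
    euclid(x=9, y=0)
    -> return 9
  -> return 9
-> return 9

Final answer: 9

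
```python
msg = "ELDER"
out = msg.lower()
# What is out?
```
Trace:
  msg='ELDER'
  msg='ELDER', out='elder'

Final answer: 'elder'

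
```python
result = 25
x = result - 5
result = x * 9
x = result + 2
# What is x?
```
Trace:
  result=25
  result=25, x=20
  result=180, x=20
  result=180, x=182

Final answer: 182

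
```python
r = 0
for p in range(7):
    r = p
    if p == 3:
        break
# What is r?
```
Trace:
  r=0
  r=0, p=0
  r=1, p=1
  r=2, p=2
  r=3, p=3

Final answer: 3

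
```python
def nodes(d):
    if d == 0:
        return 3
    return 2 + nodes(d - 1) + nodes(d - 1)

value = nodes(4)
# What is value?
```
Call trace (a repeated sub-call is expanded the first time; later identical calls just restate its return value):
nodes(d=4)
  nodes(d=3)
    nodes(d=2)
      nodes(d=1)
        nodes(d=0)
        -> return 3
        nodes(d=0)
        -> return 3
      -> return 8
      nodes(d=1) -> return 8  (same call as traced above)
    -> return 18
    nodes(d=2) -> return 18  (same call as traced above)
  -> return 38
  nodes(d=3) -> return 38  (same call as traced above)
-> return 78

Final answer: 78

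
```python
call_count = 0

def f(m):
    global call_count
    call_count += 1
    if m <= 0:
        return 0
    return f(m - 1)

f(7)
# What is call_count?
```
Call trace:
f(m=7)
  f(m=6)
    f(m=5)
      f(m=4)
        f(m=3)
          f(m=2)
            f(m=1)
              f(m=0)
              -> return 0
            -> return 0
          -> return 0
        -> return 0
      -> return 0
    -> return 0
  -> return 0
-> return 0

call_count is incremented once per call. f is entered once for each m = 7, 6, 5, 4, 3, 2, 1, 0 (the m <= 0 call returns without recursing), i.e. 7 + 1 calls.
call_count = 8

Final answer: 8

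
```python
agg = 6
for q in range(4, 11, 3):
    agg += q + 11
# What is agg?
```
Trace:
  agg=6
  agg=21, q=4
  agg=39, q=7
  agg=60, q=10

Final answer: 60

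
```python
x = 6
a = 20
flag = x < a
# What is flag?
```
Trace:
  x=6
  x=6, a=20
  x=6, a=20, flag=True

Final answer: True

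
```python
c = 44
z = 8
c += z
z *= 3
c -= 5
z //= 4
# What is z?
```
Trace:
  c=44
  c=44, z=8
  c=52, z=8
  c=52, z=24
  c=47, z=24
  c=47, z=6

Final answer: 6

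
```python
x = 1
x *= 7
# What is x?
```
Trace:
  x=1
  x=7

Final answer: 7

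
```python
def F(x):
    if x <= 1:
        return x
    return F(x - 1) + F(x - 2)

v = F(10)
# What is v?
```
Call trace (a repeated sub-call is expanded the first time; later identical calls just restate its return value):
F(x=10)
  F(x=9)
    F(x=8)
      F(x=7)
        F(x=6)
          F(x=5)
            F(x=4)
              F(x=3)
                F(x=2)
                  F(x=1)
                  -> return 1
                  F(x=0)
                  -> return 0
                -> return 1
                F(x=1)
                -> return 1
              -> return 2
              F(x=2) -> return 1  (same call as traced above)
            -> return 3
            F(x=3) -> return 2  (same call as traced above)
          -> return 5
          F(x=4) -> return 3  (same call as traced above)
        -> return 8
        F(x=5) -> return 5  (same call as traced above)
      -> return 13
      F(x=6) -> return 8  (same call as traced above)
    -> return 21
    F(x=7) -> return 13  (same call as traced above)
  -> return 34
  F(x=8) -> return 21  (same call as traced above)
-> return 55

Final answer: 55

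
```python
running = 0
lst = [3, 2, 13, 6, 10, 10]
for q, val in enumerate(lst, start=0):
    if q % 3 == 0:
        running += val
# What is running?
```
Trace:
  running=0
  running=3, q=0, val=3
  running=3, q=1, val=2
  running=3, q=2, val=13
  running=9, q=3, val=6
  running=9, q=4, val=10
  running=9, q=5, val=10

Final answer: 9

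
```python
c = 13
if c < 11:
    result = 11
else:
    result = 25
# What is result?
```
Trace:
  c=13
  c=13, result=25

Final answer: 25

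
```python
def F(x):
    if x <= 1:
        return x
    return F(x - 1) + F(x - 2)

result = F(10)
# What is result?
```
Call trace (a repeated sub-call is expanded the first time; later identical calls just restate its return value):
F(x=10)
  F(x=9)
    F(x=8)
      F(x=7)
        F(x=6)
          F(x=5)
            F(x=4)
              F(x=3)
                F(x=2)
                  F(x=1)
                  -> return 1
                  F(x=0)
                  -> return 0
                -> return 1
                F(x=1)
                -> return 1
              -> return 2
              F(x=2) -> return 1  (same call as traced above)
            -> return 3
            F(x=3) -> return 2  (same call as traced above)
          -> return 5
          F(x=4) -> return 3  (same call as traced above)
        -> return 8
        F(x=5) -> return 5  (same call as traced above)
      -> return 13
      F(x=6) -> return 8  (same call as traced above)
    -> return 21
    F(x=7) -> return 13  (same call as traced above)
  -> return 34
  F(x=8) -> return 21  (same call as traced above)
-> return 55

Final answer: 55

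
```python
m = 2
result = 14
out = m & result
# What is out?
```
Trace:
  m=2
  m=2, result=14
  m=2, result=14, out=2

Final answer: 2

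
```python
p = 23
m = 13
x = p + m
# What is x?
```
Trace:
  p=23
  p=23, m=13
  p=23, m=13, x=36

Final answer: 36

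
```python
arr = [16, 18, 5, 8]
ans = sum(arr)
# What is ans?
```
Trace:
  arr=[16, 18, 5, 8]
  arr=[16, 18, 5, 8], ans=47

Final answer: 47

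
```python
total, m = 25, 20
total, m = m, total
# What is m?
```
Trace:
  total=25, m=20
  total=20, m=25

Final answer: 25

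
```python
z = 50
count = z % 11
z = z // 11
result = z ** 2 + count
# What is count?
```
Trace:
  z=50
  z=50, count=6
  z=4, count=6
  z=4, count=6, result=22

Final answer: 6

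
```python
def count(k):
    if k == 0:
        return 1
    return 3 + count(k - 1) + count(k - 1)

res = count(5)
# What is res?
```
Call trace (a repeated sub-call is expanded the first time; later identical calls just restate its return value):
count(k=5)
  count(k=4)
    count(k=3)
      count(k=2)
        count(k=1)
          count(k=0)
          -> return 1
          count(k=0)
          -> return 1
        -> return 5
        count(k=1) -> return 5  (same call as traced above)
      -> return 13
      count(k=2) -> return 13  (same call as traced above)
    -> return 29
    count(k=3) -> return 29  (same call as traced above)
  -> return 61
  count(k=4) -> return 61  (same call as traced above)
-> return 125

Final answer: 125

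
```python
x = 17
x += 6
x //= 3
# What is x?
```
Trace:
  x=17
  x=23
  x=7

Final answer: 7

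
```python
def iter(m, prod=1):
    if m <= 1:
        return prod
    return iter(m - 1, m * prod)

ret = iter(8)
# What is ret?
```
Call trace:
iter(m=8, prod=1)
  iter(m=7, prod=8)
    iter(m=6, prod=56)
      iter(m=5, prod=336)
        iter(m=4, prod=1680)
          iter(m=3, prod=6720)
            iter(m=2, prod=20160)
              iter(m=1, prod=40320)
              -> return 40320
            -> return 40320
          -> return 40320
        -> return 40320
      -> return 40320
    -> return 40320
  -> return 40320
-> return 40320

Final answer: 40320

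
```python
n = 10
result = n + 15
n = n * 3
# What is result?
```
Trace:
  n=10
  n=10, result=25
  n=30, result=25

Final answer: 25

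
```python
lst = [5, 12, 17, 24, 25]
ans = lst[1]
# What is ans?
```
Trace:
  lst=[5, 12, 17, 24, 25]
  lst=[5, 12, 17, 24, 25], ans=12

Final answer: 12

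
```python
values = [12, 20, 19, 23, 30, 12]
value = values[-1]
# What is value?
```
Trace:
  values=[12, 20, 19, 23, 30, 12]
  values=[12, 20, 19, 23, 30, 12], value=12

Final answer: 12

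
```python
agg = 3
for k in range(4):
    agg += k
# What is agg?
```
Trace:
  agg=3
  agg=3, k=0
  agg=4, k=1
  agg=6, k=2
  agg=9, k=3

Final answer: 9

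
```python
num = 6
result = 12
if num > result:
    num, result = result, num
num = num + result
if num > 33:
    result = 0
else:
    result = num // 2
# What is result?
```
Trace:
  num=6
  num=6, result=12
  num=6, result=12
  num=18, result=12
  num=18, result=9

Final answer: 9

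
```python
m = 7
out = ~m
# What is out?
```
Trace:
  m=7
  m=7, out=-8

Final answer: -8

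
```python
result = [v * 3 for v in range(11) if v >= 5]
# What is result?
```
Trace:
  v=0
  v=1
  v=2
  v=3
  v=4
  v=5
  v=6
  v=7
  v=8
  v=9
  v=10
  result=[15, 18, 21, 24, 27, 30]

Final answer: [15, 18, 21, 24, 27, 30]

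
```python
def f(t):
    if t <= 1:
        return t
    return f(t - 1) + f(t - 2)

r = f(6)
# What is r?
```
Call trace (a repeated sub-call is expanded the first time; later identical calls just restate its return value):
f(t=6)
  f(t=5)
    f(t=4)
      f(t=3)
        f(t=2)
          f(t=1)
          -> return 1
          f(t=0)
          -> return 0
        -> return 1
        f(t=1)
        -> return 1
      -> return 2
      f(t=2) -> return 1  (same call as traced above)
    -> return 3
    f(t=3) -> return 2  (same call as traced above)
  -> return 5
  f(t=4) -> return 3  (same call as traced above)
-> return 8

Final answer: 8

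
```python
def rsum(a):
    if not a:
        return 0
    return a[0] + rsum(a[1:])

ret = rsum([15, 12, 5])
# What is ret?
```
Call trace:
rsum(a=[15, 12, 5])
  rsum(a=[12, 5])
    rsum(a=[5])
      rsum(a=[])
      -> return 0
    -> return 5
  -> return 17
-> return 32

Final answer: 32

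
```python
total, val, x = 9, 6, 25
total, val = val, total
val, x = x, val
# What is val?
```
Trace:
  total=9, val=6, x=25
  total=6, val=9, x=25
  total=6, val=25, x=9

Final answer: 25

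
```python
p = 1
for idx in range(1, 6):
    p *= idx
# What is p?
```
Trace:
  p=1
  p=1, idx=1
  p=2, idx=2
  p=6, idx=3
  p=24, idx=4
  p=120, idx=5

Final answer: 120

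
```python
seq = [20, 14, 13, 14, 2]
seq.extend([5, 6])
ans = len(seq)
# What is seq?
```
Trace:
  seq=[20, 14, 13, 14, 2]
  seq=[20, 14, 13, 14, 2, 5, 6]
  seq=[20, 14, 13, 14, 2, 5, 6], ans=7

Final answer: [20, 14, 13, 14, 2, 5, 6]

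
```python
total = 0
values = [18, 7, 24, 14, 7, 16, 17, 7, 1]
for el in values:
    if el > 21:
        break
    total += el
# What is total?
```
Trace:
  total=0
  total=18, el=18
  total=25, el=7
  total=25, el=24

Final answer: 25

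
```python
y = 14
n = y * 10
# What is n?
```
Trace:
  y=14
  y=14, n=140

Final answer: 140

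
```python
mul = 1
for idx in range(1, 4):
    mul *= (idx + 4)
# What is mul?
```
Trace:
  mul=1
  mul=5, idx=1
  mul=30, idx=2
  mul=210, idx=3

Final answer: 210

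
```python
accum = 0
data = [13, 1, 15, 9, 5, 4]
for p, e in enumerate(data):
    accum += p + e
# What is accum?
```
Trace:
  accum=0
  accum=13, p=0, e=13
  accum=15, p=1, e=1
  accum=32, p=2, e=15
  accum=44, p=3, e=9
  accum=53, p=4, e=5
  accum=62, p=5, e=4

Final answer: 62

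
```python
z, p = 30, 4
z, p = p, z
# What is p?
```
Trace:
  z=30, p=4
  z=4, p=30

Final answer: 30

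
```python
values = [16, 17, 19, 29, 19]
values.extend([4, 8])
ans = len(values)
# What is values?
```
Trace:
  values=[16, 17, 19, 29, 19]
  values=[16, 17, 19, 29, 19, 4, 8]
  values=[16, 17, 19, 29, 19, 4, 8], ans=7

Final answer: [16, 17, 19, 29, 19, 4, 8]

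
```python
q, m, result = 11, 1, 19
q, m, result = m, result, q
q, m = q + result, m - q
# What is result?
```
Trace:
  q=11, m=1, result=19
  q=1, m=19, result=11
  q=12, m=18, result=11

Final answer: 11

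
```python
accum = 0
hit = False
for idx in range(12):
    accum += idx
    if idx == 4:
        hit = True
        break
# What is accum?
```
Trace:
  accum=0
  accum=0, hit=False
  accum=0, hit=False, idx=0
  accum=1, hit=False, idx=1
  accum=3, hit=False, idx=2
  accum=6, hit=False, idx=3
  accum=10, hit=True, idx=4

Final answer: 10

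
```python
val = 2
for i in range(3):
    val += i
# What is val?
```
Trace:
  val=2
  val=2, i=0
  val=3, i=1
  val=5, i=2

Final answer: 5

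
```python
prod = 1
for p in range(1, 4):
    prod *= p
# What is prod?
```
Trace:
  prod=1
  prod=1, p=1
  prod=2, p=2
  prod=6, p=3

Final answer: 6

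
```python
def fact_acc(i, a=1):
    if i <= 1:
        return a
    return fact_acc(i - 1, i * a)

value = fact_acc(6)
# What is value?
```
Call trace:
fact_acc(i=6, a=1)
  fact_acc(i=5, a=6)
    fact_acc(i=4, a=30)
      fact_acc(i=3, a=120)
        fact_acc(i=2, a=360)
          fact_acc(i=1, a=720)
          -> return 720
        -> return 720
      -> return 720
    -> return 720
  -> return 720
-> return 720

Final answer: 720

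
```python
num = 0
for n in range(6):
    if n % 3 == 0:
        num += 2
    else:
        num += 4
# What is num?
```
Trace:
  num=0
  num=2, n=0
  num=6, n=1
  num=10, n=2
  num=12, n=3
  num=16, n=4
  num=20, n=5

Final answer: 20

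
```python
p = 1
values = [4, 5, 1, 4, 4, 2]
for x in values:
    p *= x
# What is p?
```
Trace:
  p=1
  p=4, x=4
  p=20, x=5
  p=20, x=1
  p=80, x=4
  p=320, x=4
  p=640, x=2

Final answer: 640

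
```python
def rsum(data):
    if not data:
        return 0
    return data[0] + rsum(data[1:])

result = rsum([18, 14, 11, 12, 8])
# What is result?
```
Call trace:
rsum(data=[18, 14, 11, 12, 8])
  rsum(data=[14, 11, 12, 8])
    rsum(data=[11, 12, 8])
      rsum(data=[12, 8])
        rsum(data=[8])
          rsum(data=[])
          -> return 0
        -> return 8
      -> return 20
    -> return 31
  -> return 45
-> return 63

Final answer: 63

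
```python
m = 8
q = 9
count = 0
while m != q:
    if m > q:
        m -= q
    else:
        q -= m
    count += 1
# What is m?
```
Trace:
  m=8
  m=8, q=9
  m=8, q=9, count=0
  m=8, q=1, count=1
  m=7, q=1, count=2
  m=6, q=1, count=3
  m=5, q=1, count=4
  m=4, q=1, count=5
  m=3, q=1, count=6
  m=2, q=1, count=7
  m=1, q=1, count=8

Final answer: 1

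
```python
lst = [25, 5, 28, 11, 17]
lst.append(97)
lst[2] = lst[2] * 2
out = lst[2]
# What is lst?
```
Trace:
  lst=[25, 5, 28, 11, 17]
  lst=[25, 5, 28, 11, 17, 97]
  lst=[25, 5, 56, 11, 17, 97]
  lst=[25, 5, 56, 11, 17, 97], out=56

Final answer: [25, 5, 56, 11, 17, 97]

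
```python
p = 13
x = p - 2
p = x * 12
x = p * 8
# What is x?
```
Trace:
  p=13
  p=13, x=11
  p=132, x=11
  p=132, x=1056

Final answer: 1056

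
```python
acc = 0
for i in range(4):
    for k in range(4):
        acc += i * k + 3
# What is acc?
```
Trace:
  acc=0
  acc=3, i=0, k=0
  acc=6, i=0, k=1
  acc=9, i=0, k=2
  acc=12, i=0, k=3
  acc=15, i=1, k=0
  acc=19, i=1, k=1
  acc=24, i=1, k=2
  acc=30, i=1, k=3
  acc=33, i=2, k=0
  acc=38, i=2, k=1
  acc=45, i=2, k=2
  acc=54, i=2, k=3
  acc=57, i=3, k=0
  acc=63, i=3, k=1
  acc=72, i=3, k=2
  acc=84, i=3, k=3

Final answer: 84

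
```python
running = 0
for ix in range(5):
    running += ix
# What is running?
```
Trace:
  running=0
  running=0, ix=0
  running=1, ix=1
  running=3, ix=2
  running=6, ix=3
  running=10, ix=4

Final answer: 10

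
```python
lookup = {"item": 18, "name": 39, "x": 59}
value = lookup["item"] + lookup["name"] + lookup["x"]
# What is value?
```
Trace:
  lookup={'item': 18, 'name': 39, 'x': 59}
  lookup={'item': 18, 'name': 39, 'x': 59}, value=116

Final answer: 116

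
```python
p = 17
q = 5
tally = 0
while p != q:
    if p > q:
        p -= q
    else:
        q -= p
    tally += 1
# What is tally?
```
Trace:
  p=17
  p=17, q=5
  p=17, q=5, tally=0
  p=12, q=5, tally=1
  p=7, q=5, tally=2
  p=2, q=5, tally=3
  p=2, q=3, tally=4
  p=2, q=1, tally=5
  p=1, q=1, tally=6

Final answer: 6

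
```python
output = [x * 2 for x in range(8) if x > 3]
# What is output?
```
Trace:
  x=0
  x=1
  x=2
  x=3
  x=4
  x=5
  x=6
  x=7
  output=[8, 10, 12, 14]

Final answer: [8, 10, 12, 14]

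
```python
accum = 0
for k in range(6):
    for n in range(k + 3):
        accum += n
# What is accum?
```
Trace:
  accum=0
  accum=0, k=0, n=0
  accum=1, k=0, n=1
  accum=3, k=0, n=2
  accum=3, k=1, n=0
  accum=4, k=1, n=1
  accum=6, k=1, n=2
  accum=9, k=1, n=3
  accum=9, k=2, n=0
  accum=10, k=2, n=1
  accum=12, k=2, n=2
  accum=15, k=2, n=3
  accum=19, k=2, n=4
  accum=19, k=3, n=0
  accum=20, k=3, n=1
  accum=22, k=3, n=2
  accum=25, k=3, n=3
  accum=29, k=3, n=4
  accum=34, k=3, n=5
  accum=34, k=4, n=0
  accum=35, k=4, n=1
  accum=37, k=4, n=2
  accum=40, k=4, n=3
  accum=44, k=4, n=4
  accum=49, k=4, n=5
  accum=55, k=4, n=6
  accum=55, k=5, n=0
  accum=56, k=5, n=1
  accum=58, k=5, n=2
  accum=61, k=5, n=3
  accum=65, k=5, n=4
  accum=70, k=5, n=5
  accum=76, k=5, n=6
  accum=83, k=5, n=7

Final answer: 83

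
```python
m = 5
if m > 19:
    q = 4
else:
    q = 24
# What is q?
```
Trace:
  m=5
  m=5, q=24

Final answer: 24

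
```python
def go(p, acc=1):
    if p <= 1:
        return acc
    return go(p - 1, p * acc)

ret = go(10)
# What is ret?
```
Call trace:
go(p=10, acc=1)
  go(p=9, acc=10)
    go(p=8, acc=90)
      go(p=7, acc=720)
        go(p=6, acc=5040)
          go(p=5, acc=30240)
            go(p=4, acc=151200)
              go(p=3, acc=604800)
                go(p=2, acc=1814400)
                  go(p=1, acc=3628800)
                  -> return 3628800
                -> return 3628800
              -> return 3628800
            -> return 3628800
          -> return 3628800
        -> return 3628800
      -> return 3628800
    -> return 3628800
  -> return 3628800
-> return 3628800

Final answer: 3628800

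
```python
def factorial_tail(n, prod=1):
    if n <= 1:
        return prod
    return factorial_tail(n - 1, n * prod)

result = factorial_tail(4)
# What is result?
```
Call trace:
factorial_tail(n=4, prod=1)
  factorial_tail(n=3, prod=4)
    factorial_tail(n=2, prod=12)
      factorial_tail(n=1, prod=24)
      -> return 24
    -> return 24
  -> return 24
-> return 24

Final answer: 24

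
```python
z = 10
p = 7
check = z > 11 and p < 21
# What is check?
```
Trace:
  z=10
  z=10, p=7
  z=10, p=7, check=False

Final answer: False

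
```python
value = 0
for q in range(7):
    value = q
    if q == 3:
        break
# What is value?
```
Trace:
  value=0
  value=0, q=0
  value=1, q=1
  value=2, q=2
  value=3, q=3

Final answer: 3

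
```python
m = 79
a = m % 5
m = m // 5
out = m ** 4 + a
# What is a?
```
Trace:
  m=79
  m=79, a=4
  m=15, a=4
  m=15, a=4, out=50629

Final answer: 4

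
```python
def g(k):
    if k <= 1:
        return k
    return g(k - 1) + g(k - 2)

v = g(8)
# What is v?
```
Call trace (a repeated sub-call is expanded the first time; later identical calls just restate its return value):
g(k=8)
  g(k=7)
    g(k=6)
      g(k=5)
        g(k=4)
          g(k=3)
            g(k=2)
              g(k=1)
              -> return 1
              g(k=0)
              -> return 0
            -> return 1
            g(k=1)
            -> return 1
          -> return 2
          g(k=2) -> return 1  (same call as traced above)
        -> return 3
        g(k=3) -> return 2  (same call as traced above)
      -> return 5
      g(k=4) -> return 3  (same call as traced above)
    -> return 8
    g(k=5) -> return 5  (same call as traced above)
  -> return 13
  g(k=6) -> return 8  (same call as traced above)
-> return 21

Final answer: 21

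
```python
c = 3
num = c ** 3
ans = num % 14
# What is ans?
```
Trace:
  c=3
  c=3, num=27
  c=3, num=27, ans=13

Final answer: 13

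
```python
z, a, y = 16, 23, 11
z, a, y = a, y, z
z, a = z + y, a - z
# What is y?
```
Trace:
  z=16, a=23, y=11
  z=23, a=11, y=16
  z=39, a=-12, y=16

Final answer: 16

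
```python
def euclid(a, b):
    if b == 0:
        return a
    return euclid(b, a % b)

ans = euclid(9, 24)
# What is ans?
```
Call trace:
euclid(a=9, b=24)
  euclid(a=24, b=9)
    euclid(a=9, b=6)
      euclid(a=6, b=3)
        euclid(a=3, b=0)
        -> return 3
      -> return 3
    -> return 3
  -> return 3
-> return 3

Final answer: 3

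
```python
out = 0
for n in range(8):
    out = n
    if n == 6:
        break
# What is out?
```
Trace:
  out=0
  out=0, n=0
  out=1, n=1
  out=2, n=2
  out=3, n=3
  out=4, n=4
  out=5, n=5
  out=6, n=6

Final answer: 6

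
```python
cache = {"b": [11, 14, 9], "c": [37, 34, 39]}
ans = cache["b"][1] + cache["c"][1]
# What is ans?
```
Trace:
  cache={'b': [11, 14, 9], 'c': [37, 34, 39]}
  cache={'b': [11, 14, 9], 'c': [37, 34, 39]}, ans=48

Final answer: 48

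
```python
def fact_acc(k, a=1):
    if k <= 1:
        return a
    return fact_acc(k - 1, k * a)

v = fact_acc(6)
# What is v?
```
Call trace:
fact_acc(k=6, a=1)
  fact_acc(k=5, a=6)
    fact_acc(k=4, a=30)
      fact_acc(k=3, a=120)
        fact_acc(k=2, a=360)
          fact_acc(k=1, a=720)
          -> return 720
        -> return 720
      -> return 720
    -> return 720
  -> return 720
-> return 720

Final answer: 720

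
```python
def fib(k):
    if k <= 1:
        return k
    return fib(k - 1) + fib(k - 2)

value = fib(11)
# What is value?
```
Call trace (a repeated sub-call is expanded the first time; later identical calls just restate its return value):
fib(k=11)
  fib(k=10)
    fib(k=9)
      fib(k=8)
        fib(k=7)
          fib(k=6)
            fib(k=5)
              fib(k=4)
                fib(k=3)
                  fib(k=2)
                    fib(k=1)
                    -> return 1
                    fib(k=0)
                    -> return 0
                  -> return 1
                  fib(k=1)
                  -> return 1
                -> return 2
                fib(k=2) -> return 1  (same call as traced above)
              -> return 3
              fib(k=3) -> return 2  (same call as traced above)
            -> return 5
            fib(k=4) -> return 3  (same call as traced above)
          -> return 8
          fib(k=5) -> return 5  (same call as traced above)
        -> return 13
        fib(k=6) -> return 8  (same call as traced above)
      -> return 21
      fib(k=7) -> return 13  (same call as traced above)
    -> return 34
    fib(k=8) -> return 21  (same call as traced above)
  -> return 55
  fib(k=9) -> return 34  (same call as traced above)
-> return 89

Final answer: 89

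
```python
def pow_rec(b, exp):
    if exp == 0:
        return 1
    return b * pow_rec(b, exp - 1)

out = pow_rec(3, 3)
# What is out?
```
Call trace:
pow_rec(b=3, exp=3)
  pow_rec(b=3, exp=2)
    pow_rec(b=3, exp=1)
      pow_rec(b=3, exp=0)
      -> return 1
    -> return 3
  -> return 9
-> return 27

Final answer: 27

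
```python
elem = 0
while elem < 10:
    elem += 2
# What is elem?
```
Trace:
  elem=0
  elem=2
  elem=4
  elem=6
  elem=8
  elem=10

Final answer: 10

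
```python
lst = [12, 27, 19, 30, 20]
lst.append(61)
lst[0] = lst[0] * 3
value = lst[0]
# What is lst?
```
Trace:
  lst=[12, 27, 19, 30, 20]
  lst=[12, 27, 19, 30, 20, 61]
  lst=[36, 27, 19, 30, 20, 61]
  lst=[36, 27, 19, 30, 20, 61], value=36

Final answer: [36, 27, 19, 30, 20, 61]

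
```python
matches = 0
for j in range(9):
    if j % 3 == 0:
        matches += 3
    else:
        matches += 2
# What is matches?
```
Trace:
  matches=0
  matches=3, j=0
  matches=5, j=1
  matches=7, j=2
  matches=10, j=3
  matches=12, j=4
  matches=14, j=5
  matches=17, j=6
  matches=19, j=7
  matches=21, j=8

Final answer: 21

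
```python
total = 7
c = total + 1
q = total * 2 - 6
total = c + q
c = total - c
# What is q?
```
Trace:
  total=7
  total=7, c=8
  total=7, c=8, q=8
  total=16, c=8, q=8
  total=16, c=8, q=8

Final answer: 8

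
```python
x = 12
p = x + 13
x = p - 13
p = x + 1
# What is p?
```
Trace:
  x=12
  x=12, p=25
  x=12, p=25
  x=12, p=13

Final answer: 13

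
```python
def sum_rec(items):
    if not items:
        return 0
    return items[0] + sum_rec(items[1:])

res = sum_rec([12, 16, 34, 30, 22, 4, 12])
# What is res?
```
Call trace:
sum_rec(items=[12, 16, 34, 30, 22, 4, 12])
  sum_rec(items=[16, 34, 30, 22, 4, 12])
    sum_rec(items=[34, 30, 22, 4, 12])
      sum_rec(items=[30, 22, 4, 12])
        sum_rec(items=[22, 4, 12])
          sum_rec(items=[4, 12])
            sum_rec(items=[12])
              sum_rec(items=[])
              -> return 0
            -> return 12
          -> return 16
        -> return 38
      -> return 68
    -> return 102
  -> return 118
-> return 130

Final answer: 130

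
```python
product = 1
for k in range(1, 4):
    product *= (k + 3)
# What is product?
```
Trace:
  product=1
  product=4, k=1
  product=20, k=2
  product=120, k=3

Final answer: 120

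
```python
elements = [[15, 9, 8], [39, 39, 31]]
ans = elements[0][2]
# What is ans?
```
Trace:
  elements=[[15, 9, 8], [39, 39, 31]]
  elements=[[15, 9, 8], [39, 39, 31]], ans=8

Final answer: 8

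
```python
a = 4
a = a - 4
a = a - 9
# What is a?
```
Trace:
  a=4
  a=0
  a=-9

Final answer: -9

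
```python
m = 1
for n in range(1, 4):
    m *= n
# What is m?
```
Trace:
  m=1
  m=1, n=1
  m=2, n=2
  m=6, n=3

Final answer: 6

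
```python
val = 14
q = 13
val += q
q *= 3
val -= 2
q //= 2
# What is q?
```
Trace:
  val=14
  val=14, q=13
  val=27, q=13
  val=27, q=39
  val=25, q=39
  val=25, q=19

Final answer: 19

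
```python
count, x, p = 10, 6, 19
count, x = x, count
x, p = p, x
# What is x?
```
Trace:
  count=10, x=6, p=19
  count=6, x=10, p=19
  count=6, x=19, p=10

Final answer: 19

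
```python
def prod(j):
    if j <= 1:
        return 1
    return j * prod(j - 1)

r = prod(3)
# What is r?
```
Call trace:
prod(j=3)
  prod(j=2)
    prod(j=1)
    -> return 1
  -> return 2
-> return 6

Final answer: 6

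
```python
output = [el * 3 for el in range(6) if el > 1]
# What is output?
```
Trace:
  el=0
  el=1
  el=2
  el=3
  el=4
  el=5
  output=[6, 9, 12, 15]

Final answer: [6, 9, 12, 15]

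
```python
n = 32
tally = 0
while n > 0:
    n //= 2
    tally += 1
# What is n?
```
Trace:
  n=32
  n=32, tally=0
  n=16, tally=1
  n=8, tally=2
  n=4, tally=3
  n=2, tally=4
  n=1, tally=5
  n=0, tally=6

Final answer: 0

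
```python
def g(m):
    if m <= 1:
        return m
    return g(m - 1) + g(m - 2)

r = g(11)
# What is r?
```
Call trace (a repeated sub-call is expanded the first time; later identical calls just restate its return value):
g(m=11)
  g(m=10)
    g(m=9)
      g(m=8)
        g(m=7)
          g(m=6)
            g(m=5)
              g(m=4)
                g(m=3)
                  g(m=2)
                    g(m=1)
                    -> return 1
                    g(m=0)
                    -> return 0
                  -> return 1
                  g(m=1)
                  -> return 1
                -> return 2
                g(m=2) -> return 1  (same call as traced above)
              -> return 3
              g(m=3) -> return 2  (same call as traced above)
            -> return 5
            g(m=4) -> return 3  (same call as traced above)
          -> return 8
          g(m=5) -> return 5  (same call as traced above)
        -> return 13
        g(m=6) -> return 8  (same call as traced above)
      -> return 21
      g(m=7) -> return 13  (same call as traced above)
    -> return 34
    g(m=8) -> return 21  (same call as traced above)
  -> return 55
  g(m=9) -> return 34  (same call as traced above)
-> return 89

Final answer: 89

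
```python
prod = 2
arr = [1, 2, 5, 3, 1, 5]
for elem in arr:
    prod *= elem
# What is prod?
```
Trace:
  prod=2
  prod=2, elem=1
  prod=4, elem=2
  prod=20, elem=5
  prod=60, elem=3
  prod=60, elem=1
  prod=300, elem=5

Final answer: 300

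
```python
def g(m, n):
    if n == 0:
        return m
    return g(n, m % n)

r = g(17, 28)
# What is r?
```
Call trace:
g(m=17, n=28)
  g(m=28, n=17)
    g(m=17, n=11)
      g(m=11, n=6)
        g(m=6, n=5)
          g(m=5, n=1)
            g(m=1, n=0)
            -> return 1
          -> return 1
        -> return 1
      -> return 1
    -> return 1
  -> return 1
-> return 1

Final answer: 1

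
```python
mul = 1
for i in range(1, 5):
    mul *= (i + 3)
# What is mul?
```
Trace:
  mul=1
  mul=4, i=1
  mul=20, i=2
  mul=120, i=3
  mul=840, i=4

Final answer: 840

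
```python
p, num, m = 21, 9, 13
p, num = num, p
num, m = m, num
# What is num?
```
Trace:
  p=21, num=9, m=13
  p=9, num=21, m=13
  p=9, num=13, m=21

Final answer: 13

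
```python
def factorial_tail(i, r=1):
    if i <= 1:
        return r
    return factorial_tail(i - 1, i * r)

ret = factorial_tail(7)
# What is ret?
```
Call trace:
factorial_tail(i=7, r=1)
  factorial_tail(i=6, r=7)
    factorial_tail(i=5, r=42)
      factorial_tail(i=4, r=210)
        factorial_tail(i=3, r=840)
          factorial_tail(i=2, r=2520)
            factorial_tail(i=1, r=5040)
            -> return 5040
          -> return 5040
        -> return 5040
      -> return 5040
    -> return 5040
  -> return 5040
-> return 5040

Final answer: 5040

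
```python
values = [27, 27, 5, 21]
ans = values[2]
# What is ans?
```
Trace:
  values=[27, 27, 5, 21]
  values=[27, 27, 5, 21], ans=5

Final answer: 5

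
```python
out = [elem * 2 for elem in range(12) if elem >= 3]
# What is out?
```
Trace:
  elem=0
  elem=1
  elem=2
  elem=3
  elem=4
  elem=5
  elem=6
  elem=7
  elem=8
  elem=9
  elem=10
  elem=11
  out=[6, 8, 10, 12, 14, 16, 18, 20, 22]

Final answer: [6, 8, 10, 12, 14, 16, 18, 20, 22]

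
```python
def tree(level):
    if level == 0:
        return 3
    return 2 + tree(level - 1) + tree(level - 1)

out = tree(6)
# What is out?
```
Call trace (a repeated sub-call is expanded the first time; later identical calls just restate its return value):
tree(level=6)
  tree(level=5)
    tree(level=4)
      tree(level=3)
        tree(level=2)
          tree(level=1)
            tree(level=0)
            -> return 3
            tree(level=0)
            -> return 3
          -> return 8
          tree(level=1) -> return 8  (same call as traced above)
        -> return 18
        tree(level=2) -> return 18  (same call as traced above)
      -> return 38
      tree(level=3) -> return 38  (same call as traced above)
    -> return 78
    tree(level=4) -> return 78  (same call as traced above)
  -> return 158
  tree(level=5) -> return 158  (same call as traced above)
-> return 318

Final answer: 318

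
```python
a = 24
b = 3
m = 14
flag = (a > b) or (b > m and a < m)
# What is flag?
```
Trace:
  a=24
  a=24, b=3
  a=24, b=3, m=14
  a=24, b=3, m=14, flag=True

Final answer: True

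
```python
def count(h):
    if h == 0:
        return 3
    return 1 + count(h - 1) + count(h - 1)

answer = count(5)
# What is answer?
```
Call trace (a repeated sub-call is expanded the first time; later identical calls just restate its return value):
count(h=5)
  count(h=4)
    count(h=3)
      count(h=2)
        count(h=1)
          count(h=0)
          -> return 3
          count(h=0)
          -> return 3
        -> return 7
        count(h=1) -> return 7  (same call as traced above)
      -> return 15
      count(h=2) -> return 15  (same call as traced above)
    -> return 31
    count(h=3) -> return 31  (same call as traced above)
  -> return 63
  count(h=4) -> return 63  (same call as traced above)
-> return 127

Final answer: 127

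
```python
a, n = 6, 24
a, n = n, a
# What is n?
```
Trace:
  a=6, n=24
  a=24, n=6

Final answer: 6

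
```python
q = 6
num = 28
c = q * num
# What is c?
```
Trace:
  q=6
  q=6, num=28
  q=6, num=28, c=168

Final answer: 168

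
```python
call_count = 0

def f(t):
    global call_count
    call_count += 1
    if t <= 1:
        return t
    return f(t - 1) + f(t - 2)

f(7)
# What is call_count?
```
Call trace (a repeated sub-call is expanded the first time; later identical calls just restate its return value):
f(t=7)
  f(t=6)
    f(t=5)
      f(t=4)
        f(t=3)
          f(t=2)
            f(t=1)
            -> return 1
            f(t=0)
            -> return 0
          -> return 1
          f(t=1)
          -> return 1
        -> return 2
        f(t=2) -> return 1  (same call as traced above)
      -> return 3
      f(t=3) -> return 2  (same call as traced above)
    -> return 5
    f(t=4) -> return 3  (same call as traced above)
  -> return 8
  f(t=5) -> return 5  (same call as traced above)
-> return 13

call_count is incremented once per call, so count the calls in each subtree. Let C(t) = number of calls made by f(t).
C(0) = C(1) = 1 (base case, no recursion); C(t) = 1 + C(t - 1) + C(t - 2) otherwise.
C(2) = 1 + C(1) + C(0) = 1 + 1 + 1 = 3
C(3) = 1 + C(2) + C(1) = 1 + 3 + 1 = 5
C(4) = 1 + C(3) + C(2) = 1 + 5 + 3 = 9
C(5) = 1 + C(4) + C(3) = 1 + 9 + 5 = 15
C(6) = 1 + C(5) + C(4) = 1 + 15 + 9 = 25
C(7) = 1 + C(6) + C(5) = 1 + 25 + 15 = 41
call_count = C(7) = 41

Final answer: 41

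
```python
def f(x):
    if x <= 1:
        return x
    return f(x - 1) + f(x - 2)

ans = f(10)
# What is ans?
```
Call trace (a repeated sub-call is expanded the first time; later identical calls just restate its return value):
f(x=10)
  f(x=9)
    f(x=8)
      f(x=7)
        f(x=6)
          f(x=5)
            f(x=4)
              f(x=3)
                f(x=2)
                  f(x=1)
                  -> return 1
                  f(x=0)
                  -> return 0
                -> return 1
                f(x=1)
                -> return 1
              -> return 2
              f(x=2) -> return 1  (same call as traced above)
            -> return 3
            f(x=3) -> return 2  (same call as traced above)
          -> return 5
          f(x=4) -> return 3  (same call as traced above)
        -> return 8
        f(x=5) -> return 5  (same call as traced above)
      -> return 13
      f(x=6) -> return 8  (same call as traced above)
    -> return 21
    f(x=7) -> return 13  (same call as traced above)
  -> return 34
  f(x=8) -> return 21  (same call as traced above)
-> return 55

Final answer: 55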